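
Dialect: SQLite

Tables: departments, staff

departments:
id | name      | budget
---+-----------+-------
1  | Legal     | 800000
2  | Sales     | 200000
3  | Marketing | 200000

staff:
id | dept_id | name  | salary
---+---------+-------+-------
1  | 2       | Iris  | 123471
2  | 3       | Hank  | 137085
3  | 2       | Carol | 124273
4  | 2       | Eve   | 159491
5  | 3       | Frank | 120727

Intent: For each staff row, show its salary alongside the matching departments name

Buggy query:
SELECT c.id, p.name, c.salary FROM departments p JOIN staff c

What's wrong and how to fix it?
Bug: JOIN with no ON clause produces a cartesian product; every staff row pairs with every departments row

Fix: Add ON c.dept_id = p.id to the JOIN

Corrected query:
SELECT c.id, p.name, c.salary FROM departments p JOIN staff c ON c.dept_id = p.id

Result:
id | name      | salary
---+-----------+-------
1  | Sales     | 123471
2  | Marketing | 137085
3  | Sales     | 124273
4  | Sales     | 159491
5  | Marketing | 120727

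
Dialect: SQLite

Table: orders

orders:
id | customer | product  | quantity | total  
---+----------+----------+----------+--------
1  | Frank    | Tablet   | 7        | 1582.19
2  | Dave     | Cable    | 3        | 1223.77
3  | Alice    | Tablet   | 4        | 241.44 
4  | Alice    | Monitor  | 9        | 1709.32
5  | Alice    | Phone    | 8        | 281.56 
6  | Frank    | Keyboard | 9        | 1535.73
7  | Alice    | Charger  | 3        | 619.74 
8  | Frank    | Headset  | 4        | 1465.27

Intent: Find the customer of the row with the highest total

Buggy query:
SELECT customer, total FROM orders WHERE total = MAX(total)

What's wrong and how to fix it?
Bug: WHERE is evaluated per row; an aggregate over the whole table isn't defined there

Fix: Use a subquery: WHERE total = (SELECT MAX(total) FROM orders)

Corrected query:
SELECT customer, total FROM orders WHERE total = (SELECT MAX(total) FROM orders)

Result:
customer | total  
---------+--------
Alice    | 1709.32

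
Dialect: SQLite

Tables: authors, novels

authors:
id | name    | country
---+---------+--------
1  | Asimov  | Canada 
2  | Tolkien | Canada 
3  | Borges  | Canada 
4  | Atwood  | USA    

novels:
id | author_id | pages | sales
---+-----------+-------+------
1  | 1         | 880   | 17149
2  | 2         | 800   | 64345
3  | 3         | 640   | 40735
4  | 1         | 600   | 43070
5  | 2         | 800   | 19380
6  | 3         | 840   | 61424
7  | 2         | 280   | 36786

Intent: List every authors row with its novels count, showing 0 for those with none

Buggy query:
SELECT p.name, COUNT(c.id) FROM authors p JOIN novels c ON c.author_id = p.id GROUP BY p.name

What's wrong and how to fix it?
Bug: INNER JOIN drops authors rows that have no matching novels rows

Fix: Switch to LEFT JOIN to retain unmatched parent rows

Corrected query:
SELECT p.name, COUNT(c.id) FROM authors p LEFT JOIN novels c ON c.author_id = p.id GROUP BY p.name

Result:
name    | COUNT(c.id)
--------+------------
Asimov  | 2          
Atwood  | 0          
Borges  | 2          
Tolkien | 3          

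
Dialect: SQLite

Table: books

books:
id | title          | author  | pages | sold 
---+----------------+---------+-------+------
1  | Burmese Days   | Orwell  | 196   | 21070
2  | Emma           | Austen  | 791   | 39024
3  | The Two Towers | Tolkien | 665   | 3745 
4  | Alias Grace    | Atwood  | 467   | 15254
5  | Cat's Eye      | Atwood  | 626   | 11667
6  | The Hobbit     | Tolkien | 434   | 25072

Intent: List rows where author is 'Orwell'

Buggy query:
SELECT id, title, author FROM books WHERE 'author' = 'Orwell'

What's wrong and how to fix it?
Bug: Single quotes denote string literals in SQL; the column name is being compared as a constant string

Fix: Reference the column as author without single quotes

Corrected query:
SELECT id, title, author FROM books WHERE author = 'Orwell'

Result:
id | title        | author
---+--------------+-------
1  | Burmese Days | Orwell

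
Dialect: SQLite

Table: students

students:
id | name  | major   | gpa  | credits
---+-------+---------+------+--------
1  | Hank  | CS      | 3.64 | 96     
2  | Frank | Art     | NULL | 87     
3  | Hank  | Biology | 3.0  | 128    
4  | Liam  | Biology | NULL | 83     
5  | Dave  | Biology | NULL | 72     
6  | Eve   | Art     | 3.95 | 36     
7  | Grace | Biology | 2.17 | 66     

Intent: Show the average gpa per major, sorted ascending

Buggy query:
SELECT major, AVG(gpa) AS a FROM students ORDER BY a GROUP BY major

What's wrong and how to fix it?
Bug: GROUP BY must precede ORDER BY

Fix: Move ORDER BY to the end, after GROUP BY

Corrected query:
SELECT major, AVG(gpa) AS a FROM students GROUP BY major ORDER BY a

Result:
major   | a    
--------+------
Biology | 2.585
CS      | 3.64 
Art     | 3.95 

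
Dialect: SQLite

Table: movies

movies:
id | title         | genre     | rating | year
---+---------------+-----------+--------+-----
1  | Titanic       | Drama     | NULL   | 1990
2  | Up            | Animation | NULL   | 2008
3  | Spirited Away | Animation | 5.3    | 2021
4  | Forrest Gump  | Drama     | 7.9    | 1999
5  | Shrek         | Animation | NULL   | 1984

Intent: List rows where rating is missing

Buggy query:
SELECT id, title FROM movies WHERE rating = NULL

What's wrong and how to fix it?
Bug: Comparing to NULL with '=' never matches; NULL = NULL is unknown, not true

Fix: Replace '= NULL' with 'IS NULL'

Corrected query:
SELECT id, title FROM movies WHERE rating IS NULL

Result:
id | title  
---+--------
1  | Titanic
2  | Up     
5  | Shrek  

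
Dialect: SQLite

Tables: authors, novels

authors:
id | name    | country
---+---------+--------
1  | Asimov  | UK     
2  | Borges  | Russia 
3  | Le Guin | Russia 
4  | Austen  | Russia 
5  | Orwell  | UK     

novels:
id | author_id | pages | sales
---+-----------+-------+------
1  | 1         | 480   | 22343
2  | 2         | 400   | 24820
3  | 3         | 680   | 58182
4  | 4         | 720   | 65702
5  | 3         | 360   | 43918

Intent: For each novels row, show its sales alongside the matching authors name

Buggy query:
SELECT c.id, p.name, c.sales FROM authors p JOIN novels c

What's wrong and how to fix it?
Bug: Missing join condition: each novels row is matched to all authors rows instead of just its own

Fix: Specify the join condition linking the foreign key to the parent id

Corrected query:
SELECT c.id, p.name, c.sales FROM authors p JOIN novels c ON c.author_id = p.id

Result:
id | name    | sales
---+---------+------
1  | Asimov  | 22343
2  | Borges  | 24820
3  | Le Guin | 58182
4  | Austen  | 65702
5  | Le Guin | 43918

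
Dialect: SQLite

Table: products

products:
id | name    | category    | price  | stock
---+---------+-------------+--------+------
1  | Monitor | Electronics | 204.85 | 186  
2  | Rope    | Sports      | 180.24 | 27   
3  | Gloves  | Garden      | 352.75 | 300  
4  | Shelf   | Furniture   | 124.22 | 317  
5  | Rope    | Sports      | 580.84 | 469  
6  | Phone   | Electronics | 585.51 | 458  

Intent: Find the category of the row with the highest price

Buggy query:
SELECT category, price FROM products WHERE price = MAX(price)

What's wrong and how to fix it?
Bug: MAX(price) is an aggregate and cannot be used directly in WHERE

Fix: Use a subquery: WHERE price = (SELECT MAX(price) FROM products)

Corrected query:
SELECT category, price FROM products WHERE price = (SELECT MAX(price) FROM products)

Result:
category    | price 
------------+-------
Electronics | 585.51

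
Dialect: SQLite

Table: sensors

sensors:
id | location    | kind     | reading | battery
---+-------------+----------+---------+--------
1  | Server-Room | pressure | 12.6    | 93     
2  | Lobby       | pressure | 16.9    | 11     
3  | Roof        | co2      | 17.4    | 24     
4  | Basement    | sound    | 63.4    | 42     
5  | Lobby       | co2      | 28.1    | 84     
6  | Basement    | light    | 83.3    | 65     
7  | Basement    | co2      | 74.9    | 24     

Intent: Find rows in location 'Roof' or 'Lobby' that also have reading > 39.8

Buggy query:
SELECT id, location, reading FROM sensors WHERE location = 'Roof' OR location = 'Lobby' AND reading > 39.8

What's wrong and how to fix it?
Bug: AND binds tighter than OR, so this parses as location = 'Roof' OR (location = 'Lobby' AND reading > 39.8)

Fix: Group the OR with parentheses (or use IN), then AND the threshold

Corrected query:
SELECT id, location, reading FROM sensors WHERE (location = 'Roof' OR location = 'Lobby') AND reading > 39.8

Result:
(no rows)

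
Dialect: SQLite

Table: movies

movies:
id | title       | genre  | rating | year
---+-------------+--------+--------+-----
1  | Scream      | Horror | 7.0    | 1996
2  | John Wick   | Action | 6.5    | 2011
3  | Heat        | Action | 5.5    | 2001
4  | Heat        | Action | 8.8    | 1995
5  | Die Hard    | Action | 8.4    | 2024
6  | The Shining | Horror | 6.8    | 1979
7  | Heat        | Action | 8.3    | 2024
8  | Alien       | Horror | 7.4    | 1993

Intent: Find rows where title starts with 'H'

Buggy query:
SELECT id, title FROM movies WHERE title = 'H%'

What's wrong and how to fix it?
Bug: '=' compares the literal string including the % character; pattern matching needs LIKE

Fix: Replace '=' with LIKE so 'H%' is treated as a pattern

Corrected query:
SELECT id, title FROM movies WHERE title LIKE 'H%'

Result:
id | title
---+------
3  | Heat 
4  | Heat 
7  | Heat 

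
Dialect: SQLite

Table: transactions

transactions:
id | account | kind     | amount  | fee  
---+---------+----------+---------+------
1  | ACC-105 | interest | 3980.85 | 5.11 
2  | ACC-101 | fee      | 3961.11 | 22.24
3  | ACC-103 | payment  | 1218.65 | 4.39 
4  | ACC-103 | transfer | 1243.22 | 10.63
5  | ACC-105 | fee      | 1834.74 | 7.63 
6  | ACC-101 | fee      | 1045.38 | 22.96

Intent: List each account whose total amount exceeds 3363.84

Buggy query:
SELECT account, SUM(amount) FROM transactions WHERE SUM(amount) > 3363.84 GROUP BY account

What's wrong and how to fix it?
Bug: SUM(amount) is an aggregate, but WHERE filters rows before aggregation

Fix: Move the aggregate condition to a HAVING clause

Corrected query:
SELECT account, SUM(amount) FROM transactions GROUP BY account HAVING SUM(amount) > 3363.84

Result:
account | SUM(amount)
--------+------------
ACC-101 | 5006.49    
ACC-105 | 5815.59    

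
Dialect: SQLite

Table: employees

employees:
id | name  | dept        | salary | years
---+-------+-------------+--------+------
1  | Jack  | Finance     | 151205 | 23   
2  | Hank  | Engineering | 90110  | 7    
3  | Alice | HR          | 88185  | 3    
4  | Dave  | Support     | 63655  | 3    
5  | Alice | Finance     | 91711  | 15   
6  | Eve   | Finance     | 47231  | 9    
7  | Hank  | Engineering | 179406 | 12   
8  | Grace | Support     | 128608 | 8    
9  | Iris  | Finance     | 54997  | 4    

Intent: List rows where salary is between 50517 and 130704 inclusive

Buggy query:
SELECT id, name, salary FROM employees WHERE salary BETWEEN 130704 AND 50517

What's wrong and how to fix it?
Bug: BETWEEN expects the lower bound first; with 130704 AND 50517 the range is empty

Fix: Swap the bounds so the smaller value comes first

Corrected query:
SELECT id, name, salary FROM employees WHERE salary BETWEEN 50517 AND 130704

Result:
id | name  | salary
---+-------+-------
2  | Hank  | 90110 
3  | Alice | 88185 
4  | Dave  | 63655 
5  | Alice | 91711 
8  | Grace | 128608
9  | Iris  | 54997 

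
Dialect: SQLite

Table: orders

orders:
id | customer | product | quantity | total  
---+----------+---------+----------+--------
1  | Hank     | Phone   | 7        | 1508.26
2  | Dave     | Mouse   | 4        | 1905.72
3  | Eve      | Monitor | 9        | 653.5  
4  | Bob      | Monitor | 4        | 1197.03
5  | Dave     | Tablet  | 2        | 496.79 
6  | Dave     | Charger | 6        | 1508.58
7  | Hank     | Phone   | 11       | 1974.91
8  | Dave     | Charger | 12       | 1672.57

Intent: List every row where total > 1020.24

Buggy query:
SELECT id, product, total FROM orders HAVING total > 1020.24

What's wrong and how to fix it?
Bug: HAVING filters the output of aggregation, but this query has no GROUP BY and no aggregate functions, so SQLite rejects it (HAVING clause on a non-aggregate query); the condition here is per row

Fix: Use WHERE for row-level filtering

Corrected query:
SELECT id, product, total FROM orders WHERE total > 1020.24

Result:
id | product | total  
---+---------+--------
1  | Phone   | 1508.26
2  | Mouse   | 1905.72
4  | Monitor | 1197.03
6  | Charger | 1508.58
7  | Phone   | 1974.91
8  | Charger | 1672.57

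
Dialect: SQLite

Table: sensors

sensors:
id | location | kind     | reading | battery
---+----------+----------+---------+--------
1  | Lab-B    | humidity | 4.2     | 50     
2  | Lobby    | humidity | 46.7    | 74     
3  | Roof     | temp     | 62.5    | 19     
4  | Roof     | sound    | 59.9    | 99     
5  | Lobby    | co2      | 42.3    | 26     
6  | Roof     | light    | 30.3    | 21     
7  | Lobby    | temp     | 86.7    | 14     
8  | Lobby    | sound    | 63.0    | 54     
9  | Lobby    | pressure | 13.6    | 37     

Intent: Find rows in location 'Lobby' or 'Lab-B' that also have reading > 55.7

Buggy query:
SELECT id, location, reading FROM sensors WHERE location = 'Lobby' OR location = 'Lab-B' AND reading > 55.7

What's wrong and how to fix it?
Bug: Without parentheses, AND is evaluated before OR, so the reading filter only applies to the 'Lab-B' branch

Fix: Group the OR with parentheses (or use IN), then AND the threshold

Corrected query:
SELECT id, location, reading FROM sensors WHERE (location = 'Lobby' OR location = 'Lab-B') AND reading > 55.7

Result:
id | location | reading
---+----------+--------
7  | Lobby    | 86.7   
8  | Lobby    | 63     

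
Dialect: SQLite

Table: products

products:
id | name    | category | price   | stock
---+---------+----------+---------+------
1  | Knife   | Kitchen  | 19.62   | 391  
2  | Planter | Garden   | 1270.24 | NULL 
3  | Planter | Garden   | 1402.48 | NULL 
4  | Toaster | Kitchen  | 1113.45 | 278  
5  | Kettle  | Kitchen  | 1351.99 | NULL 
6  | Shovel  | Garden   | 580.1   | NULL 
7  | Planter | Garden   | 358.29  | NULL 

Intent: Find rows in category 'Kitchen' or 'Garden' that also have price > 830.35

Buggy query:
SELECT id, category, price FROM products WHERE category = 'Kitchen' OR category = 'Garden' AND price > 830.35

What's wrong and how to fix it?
Bug: AND binds tighter than OR, so this parses as category = 'Kitchen' OR (category = 'Garden' AND price > 830.35)

Fix: Group the OR with parentheses (or use IN), then AND the threshold

Corrected query:
SELECT id, category, price FROM products WHERE (category = 'Kitchen' OR category = 'Garden') AND price > 830.35

Result:
id | category | price  
---+----------+--------
2  | Garden   | 1270.24
3  | Garden   | 1402.48
4  | Kitchen  | 1113.45
5  | Kitchen  | 1351.99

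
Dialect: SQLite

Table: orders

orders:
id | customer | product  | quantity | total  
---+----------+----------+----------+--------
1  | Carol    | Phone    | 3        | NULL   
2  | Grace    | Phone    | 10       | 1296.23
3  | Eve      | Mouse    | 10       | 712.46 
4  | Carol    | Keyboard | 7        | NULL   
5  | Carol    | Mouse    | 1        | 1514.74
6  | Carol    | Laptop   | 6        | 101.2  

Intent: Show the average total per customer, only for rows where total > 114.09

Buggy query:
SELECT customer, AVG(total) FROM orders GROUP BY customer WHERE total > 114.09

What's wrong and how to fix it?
Bug: Row-level WHERE must come before GROUP BY in the clause order

Fix: Place WHERE between FROM and GROUP BY

Corrected query:
SELECT customer, AVG(total) FROM orders WHERE total > 114.09 GROUP BY customer

Result:
customer | AVG(total)
---------+-----------
Carol    | 1514.74   
Eve      | 712.46    
Grace    | 1296.23   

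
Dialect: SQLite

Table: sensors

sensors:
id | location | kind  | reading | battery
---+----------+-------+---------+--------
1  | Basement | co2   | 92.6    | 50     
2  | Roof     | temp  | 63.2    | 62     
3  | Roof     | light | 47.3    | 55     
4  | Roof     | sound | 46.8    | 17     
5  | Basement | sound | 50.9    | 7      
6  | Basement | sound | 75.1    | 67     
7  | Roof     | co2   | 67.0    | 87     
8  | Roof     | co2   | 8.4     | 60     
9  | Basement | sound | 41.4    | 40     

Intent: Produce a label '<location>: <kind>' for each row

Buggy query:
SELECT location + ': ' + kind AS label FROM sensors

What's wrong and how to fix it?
Bug: '+' is numeric addition; on text columns SQLite converts them to 0 instead of concatenating

Fix: Use the || operator for string concatenation

Corrected query:
SELECT location || ': ' || kind AS label FROM sensors

Result:
label          
---------------
Basement: co2  
Roof: temp     
Roof: light    
Roof: sound    
Basement: sound
Basement: sound
Roof: co2      
Roof: co2      
Basement: sound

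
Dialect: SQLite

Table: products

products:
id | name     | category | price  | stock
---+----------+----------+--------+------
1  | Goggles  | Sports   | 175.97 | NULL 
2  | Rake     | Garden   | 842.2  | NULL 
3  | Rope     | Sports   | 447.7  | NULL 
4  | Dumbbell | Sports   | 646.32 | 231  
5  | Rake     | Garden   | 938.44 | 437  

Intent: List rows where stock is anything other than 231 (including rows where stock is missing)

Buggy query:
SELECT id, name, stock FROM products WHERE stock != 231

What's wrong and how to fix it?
Bug: Inequality against NULL is unknown, not true; rows with NULL are dropped

Fix: Add an explicit OR stock IS NULL to include the missing-value rows

Corrected query:
SELECT id, name, stock FROM products WHERE stock != 231 OR stock IS NULL

Result:
id | name    | stock
---+---------+------
1  | Goggles | NULL 
2  | Rake    | NULL 
3  | Rope    | NULL 
5  | Rake    | 437  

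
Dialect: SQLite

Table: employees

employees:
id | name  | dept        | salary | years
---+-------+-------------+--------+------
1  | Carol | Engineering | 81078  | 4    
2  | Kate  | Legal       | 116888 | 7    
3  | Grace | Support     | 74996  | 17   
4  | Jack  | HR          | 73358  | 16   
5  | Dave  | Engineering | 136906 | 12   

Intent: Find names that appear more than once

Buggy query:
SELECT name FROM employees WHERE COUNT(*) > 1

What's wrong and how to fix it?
Bug: WHERE can't reference COUNT(*); aggregates are computed after WHERE

Fix: Group first, then use HAVING for the count condition

Corrected query:
SELECT name FROM employees GROUP BY name HAVING COUNT(*) > 1

Result:
(no rows)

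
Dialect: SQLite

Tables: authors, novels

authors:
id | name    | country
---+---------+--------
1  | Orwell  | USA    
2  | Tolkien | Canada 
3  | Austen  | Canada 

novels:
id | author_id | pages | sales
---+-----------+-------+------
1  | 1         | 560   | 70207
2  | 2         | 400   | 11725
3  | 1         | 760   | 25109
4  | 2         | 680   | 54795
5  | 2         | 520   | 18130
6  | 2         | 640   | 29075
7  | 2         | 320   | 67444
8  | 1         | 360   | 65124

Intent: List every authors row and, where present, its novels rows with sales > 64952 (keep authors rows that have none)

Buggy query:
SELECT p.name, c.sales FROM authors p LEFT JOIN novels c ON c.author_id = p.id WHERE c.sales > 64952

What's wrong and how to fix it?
Bug: Filtering c.sales in WHERE discards the NULL rows produced by LEFT JOIN, turning it into an inner join

Fix: Put 'c.sales > 64952' in the JOIN's ON clause instead of WHERE

Corrected query:
SELECT p.name, c.sales FROM authors p LEFT JOIN novels c ON c.author_id = p.id AND c.sales > 64952

Result:
name    | sales
--------+------
Orwell  | 65124
Orwell  | 70207
Tolkien | 67444
Austen  | NULL 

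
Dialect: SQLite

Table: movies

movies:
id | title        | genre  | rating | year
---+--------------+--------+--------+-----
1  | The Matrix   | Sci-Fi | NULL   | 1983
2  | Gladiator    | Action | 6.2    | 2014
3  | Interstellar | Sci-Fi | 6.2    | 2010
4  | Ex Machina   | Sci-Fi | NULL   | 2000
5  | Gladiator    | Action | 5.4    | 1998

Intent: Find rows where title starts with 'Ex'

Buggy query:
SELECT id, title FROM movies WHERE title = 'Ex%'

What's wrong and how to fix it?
Bug: Wildcards only work with LIKE; '=' treats '%' as a literal character

Fix: Use LIKE for wildcard pattern matching

Corrected query:
SELECT id, title FROM movies WHERE title LIKE 'Ex%'

Result:
id | title     
---+-----------
4  | Ex Machina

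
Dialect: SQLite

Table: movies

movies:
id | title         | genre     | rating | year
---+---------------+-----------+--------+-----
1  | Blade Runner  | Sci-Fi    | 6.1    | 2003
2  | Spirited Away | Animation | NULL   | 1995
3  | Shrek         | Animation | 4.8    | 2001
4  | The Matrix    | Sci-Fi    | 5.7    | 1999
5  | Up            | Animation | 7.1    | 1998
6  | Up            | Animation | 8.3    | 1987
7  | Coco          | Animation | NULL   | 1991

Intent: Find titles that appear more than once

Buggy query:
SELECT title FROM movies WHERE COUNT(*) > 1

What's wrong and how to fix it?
Bug: COUNT(*) is an aggregate and cannot be used in WHERE

Fix: Group first, then use HAVING for the count condition

Corrected query:
SELECT title FROM movies GROUP BY title HAVING COUNT(*) > 1

Result:
title
-----
Up   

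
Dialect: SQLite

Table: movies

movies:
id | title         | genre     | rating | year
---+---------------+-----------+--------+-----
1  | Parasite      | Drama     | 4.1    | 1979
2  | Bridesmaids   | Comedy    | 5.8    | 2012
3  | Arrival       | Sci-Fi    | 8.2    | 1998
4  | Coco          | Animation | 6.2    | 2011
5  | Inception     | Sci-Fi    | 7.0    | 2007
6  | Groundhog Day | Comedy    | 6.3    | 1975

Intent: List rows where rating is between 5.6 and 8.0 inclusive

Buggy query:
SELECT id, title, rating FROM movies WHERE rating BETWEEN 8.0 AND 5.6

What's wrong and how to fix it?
Bug: The bounds are reversed; BETWEEN a AND b requires a <= b to match anything

Fix: Swap the bounds so the smaller value comes first

Corrected query:
SELECT id, title, rating FROM movies WHERE rating BETWEEN 5.6 AND 8.0

Result:
id | title         | rating
---+---------------+-------
2  | Bridesmaids   | 5.8   
4  | Coco          | 6.2   
5  | Inception     | 7     
6  | Groundhog Day | 6.3   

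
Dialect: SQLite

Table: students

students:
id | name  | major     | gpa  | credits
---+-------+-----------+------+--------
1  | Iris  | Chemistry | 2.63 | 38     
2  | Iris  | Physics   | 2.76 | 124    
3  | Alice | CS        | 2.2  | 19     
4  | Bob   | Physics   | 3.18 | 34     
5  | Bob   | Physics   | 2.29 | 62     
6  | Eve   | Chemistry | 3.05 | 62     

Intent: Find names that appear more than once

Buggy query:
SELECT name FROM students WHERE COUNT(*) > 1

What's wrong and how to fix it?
Bug: COUNT(*) is an aggregate and cannot be used in WHERE

Fix: Group first, then use HAVING for the count condition

Corrected query:
SELECT name FROM students GROUP BY name HAVING COUNT(*) > 1

Result:
name
----
Bob 
Iris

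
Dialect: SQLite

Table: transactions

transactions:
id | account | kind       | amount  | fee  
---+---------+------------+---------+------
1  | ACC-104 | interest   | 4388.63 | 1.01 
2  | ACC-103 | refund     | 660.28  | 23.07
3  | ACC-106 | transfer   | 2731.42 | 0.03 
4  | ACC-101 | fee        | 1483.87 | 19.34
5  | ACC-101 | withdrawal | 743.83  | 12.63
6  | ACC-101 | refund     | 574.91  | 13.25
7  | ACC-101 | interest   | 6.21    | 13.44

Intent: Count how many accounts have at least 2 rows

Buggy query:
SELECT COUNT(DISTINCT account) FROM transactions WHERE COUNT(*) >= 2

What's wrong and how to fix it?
Bug: WHERE filters individual rows, not groups, so a group-level COUNT is invalid there

Fix: Group first with HAVING COUNT(*) >= 2, then COUNT the resulting groups

Corrected query:
SELECT COUNT(*) FROM (SELECT account FROM transactions GROUP BY account HAVING COUNT(*) >= 2)

Result:
COUNT(*)
--------
1       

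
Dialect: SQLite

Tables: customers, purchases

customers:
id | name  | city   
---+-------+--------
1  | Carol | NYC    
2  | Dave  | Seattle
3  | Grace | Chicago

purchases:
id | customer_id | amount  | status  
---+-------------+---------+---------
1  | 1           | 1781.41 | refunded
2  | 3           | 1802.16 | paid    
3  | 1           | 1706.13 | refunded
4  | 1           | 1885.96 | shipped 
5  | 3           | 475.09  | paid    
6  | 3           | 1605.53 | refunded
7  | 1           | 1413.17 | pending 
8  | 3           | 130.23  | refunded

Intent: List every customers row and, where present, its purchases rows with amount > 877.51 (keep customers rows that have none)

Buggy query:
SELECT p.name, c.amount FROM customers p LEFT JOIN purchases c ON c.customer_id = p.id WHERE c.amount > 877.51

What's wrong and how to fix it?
Bug: A WHERE condition on the right-hand table after LEFT JOIN drops unmatched parents

Fix: Put 'c.amount > 877.51' in the JOIN's ON clause instead of WHERE

Corrected query:
SELECT p.name, c.amount FROM customers p LEFT JOIN purchases c ON c.customer_id = p.id AND c.amount > 877.51

Result:
name  | amount 
------+--------
Carol | 1413.17
Carol | 1706.13
Carol | 1781.41
Carol | 1885.96
Dave  | NULL   
Grace | 1605.53
Grace | 1802.16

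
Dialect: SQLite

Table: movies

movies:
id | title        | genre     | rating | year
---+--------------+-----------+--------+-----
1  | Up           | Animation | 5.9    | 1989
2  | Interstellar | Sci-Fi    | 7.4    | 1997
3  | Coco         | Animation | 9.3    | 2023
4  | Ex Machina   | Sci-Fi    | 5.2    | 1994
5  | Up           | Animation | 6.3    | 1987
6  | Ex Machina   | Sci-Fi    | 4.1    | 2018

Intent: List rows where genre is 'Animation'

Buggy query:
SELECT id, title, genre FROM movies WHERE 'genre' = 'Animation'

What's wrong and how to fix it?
Bug: 'genre' in single quotes is a string literal, not the column; the comparison is literal-vs-literal and never true

Fix: Reference the column as genre without single quotes

Corrected query:
SELECT id, title, genre FROM movies WHERE genre = 'Animation'

Result:
id | title | genre    
---+-------+----------
1  | Up    | Animation
3  | Coco  | Animation
5  | Up    | Animation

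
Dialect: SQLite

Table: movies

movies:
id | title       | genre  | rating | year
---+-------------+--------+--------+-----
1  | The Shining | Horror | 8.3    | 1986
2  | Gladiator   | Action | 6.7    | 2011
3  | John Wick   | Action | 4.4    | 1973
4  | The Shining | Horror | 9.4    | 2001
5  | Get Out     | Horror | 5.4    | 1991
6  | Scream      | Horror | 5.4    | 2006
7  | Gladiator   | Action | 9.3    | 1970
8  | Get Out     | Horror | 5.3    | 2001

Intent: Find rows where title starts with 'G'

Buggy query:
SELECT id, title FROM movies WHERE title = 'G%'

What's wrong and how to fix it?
Bug: '=' compares the literal string including the % character; pattern matching needs LIKE

Fix: Use LIKE for wildcard pattern matching

Corrected query:
SELECT id, title FROM movies WHERE title LIKE 'G%'

Result:
id | title    
---+----------
2  | Gladiator
5  | Get Out  
7  | Gladiator
8  | Get Out  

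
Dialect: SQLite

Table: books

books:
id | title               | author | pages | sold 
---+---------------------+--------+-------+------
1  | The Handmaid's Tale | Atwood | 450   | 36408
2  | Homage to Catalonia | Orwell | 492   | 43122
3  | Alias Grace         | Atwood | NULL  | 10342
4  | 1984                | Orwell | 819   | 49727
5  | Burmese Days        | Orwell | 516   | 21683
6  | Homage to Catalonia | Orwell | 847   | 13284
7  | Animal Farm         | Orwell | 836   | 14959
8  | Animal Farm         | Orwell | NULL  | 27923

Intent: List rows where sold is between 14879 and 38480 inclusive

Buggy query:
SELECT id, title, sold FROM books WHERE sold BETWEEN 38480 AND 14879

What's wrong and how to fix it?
Bug: BETWEEN expects the lower bound first; with 38480 AND 14879 the range is empty

Fix: Swap the bounds so the smaller value comes first

Corrected query:
SELECT id, title, sold FROM books WHERE sold BETWEEN 14879 AND 38480

Result:
id | title               | sold 
---+---------------------+------
1  | The Handmaid's Tale | 36408
5  | Burmese Days        | 21683
7  | Animal Farm         | 14959
8  | Animal Farm         | 27923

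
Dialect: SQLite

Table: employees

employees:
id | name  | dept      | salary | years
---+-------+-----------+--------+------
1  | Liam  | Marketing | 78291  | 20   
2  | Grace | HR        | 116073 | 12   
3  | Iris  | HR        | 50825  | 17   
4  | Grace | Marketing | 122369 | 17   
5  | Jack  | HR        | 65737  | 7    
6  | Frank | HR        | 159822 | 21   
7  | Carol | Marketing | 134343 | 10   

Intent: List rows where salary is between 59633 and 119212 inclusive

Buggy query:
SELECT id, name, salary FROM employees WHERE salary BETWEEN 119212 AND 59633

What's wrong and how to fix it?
Bug: BETWEEN expects the lower bound first; with 119212 AND 59633 the range is empty

Fix: Swap the bounds so the smaller value comes first

Corrected query:
SELECT id, name, salary FROM employees WHERE salary BETWEEN 59633 AND 119212

Result:
id | name  | salary
---+-------+-------
1  | Liam  | 78291 
2  | Grace | 116073
5  | Jack  | 65737 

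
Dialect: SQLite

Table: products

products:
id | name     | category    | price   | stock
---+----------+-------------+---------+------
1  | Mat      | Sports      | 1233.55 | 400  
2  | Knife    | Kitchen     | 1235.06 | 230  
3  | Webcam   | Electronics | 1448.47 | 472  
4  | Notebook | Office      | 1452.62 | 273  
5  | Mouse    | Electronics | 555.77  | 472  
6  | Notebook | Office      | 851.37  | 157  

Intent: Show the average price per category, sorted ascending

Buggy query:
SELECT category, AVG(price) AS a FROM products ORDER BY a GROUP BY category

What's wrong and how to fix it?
Bug: GROUP BY must precede ORDER BY

Fix: Reorder: SELECT … FROM … GROUP BY … ORDER BY …

Corrected query:
SELECT category, AVG(price) AS a FROM products GROUP BY category ORDER BY a

Result:
category    | a       
------------+---------
Electronics | 1002.12 
Office      | 1151.995
Sports      | 1233.55 
Kitchen     | 1235.06 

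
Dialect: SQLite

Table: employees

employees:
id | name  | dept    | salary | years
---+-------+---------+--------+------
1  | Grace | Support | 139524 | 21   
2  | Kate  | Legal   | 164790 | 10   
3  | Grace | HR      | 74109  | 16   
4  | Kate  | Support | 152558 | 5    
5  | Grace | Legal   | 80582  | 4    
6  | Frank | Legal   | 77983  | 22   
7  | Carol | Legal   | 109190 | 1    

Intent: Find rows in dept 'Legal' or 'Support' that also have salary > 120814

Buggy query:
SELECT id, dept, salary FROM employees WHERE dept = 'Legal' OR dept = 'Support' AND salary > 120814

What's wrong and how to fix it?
Bug: AND binds tighter than OR, so this parses as dept = 'Legal' OR (dept = 'Support' AND salary > 120814)

Fix: Add parentheses around the OR so the AND applies to both alternatives

Corrected query:
SELECT id, dept, salary FROM employees WHERE (dept = 'Legal' OR dept = 'Support') AND salary > 120814

Result:
id | dept    | salary
---+---------+-------
1  | Support | 139524
2  | Legal   | 164790
4  | Support | 152558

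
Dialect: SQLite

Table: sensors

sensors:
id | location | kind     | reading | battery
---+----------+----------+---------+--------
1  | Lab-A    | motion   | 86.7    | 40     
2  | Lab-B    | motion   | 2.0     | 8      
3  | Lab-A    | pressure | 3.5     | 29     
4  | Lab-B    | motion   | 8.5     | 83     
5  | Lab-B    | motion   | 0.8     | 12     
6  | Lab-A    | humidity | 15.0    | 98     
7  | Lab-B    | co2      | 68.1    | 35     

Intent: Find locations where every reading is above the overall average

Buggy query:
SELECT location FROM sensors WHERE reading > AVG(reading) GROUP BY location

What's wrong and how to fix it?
Bug: WHERE evaluates per row before aggregation, so AVG() is unavailable

Fix: Compute the overall average in a scalar subquery and compare each group's MIN against it in HAVING

Corrected query:
SELECT location FROM sensors GROUP BY location HAVING MIN(reading) > (SELECT AVG(reading) FROM sensors)

Result:
(no rows)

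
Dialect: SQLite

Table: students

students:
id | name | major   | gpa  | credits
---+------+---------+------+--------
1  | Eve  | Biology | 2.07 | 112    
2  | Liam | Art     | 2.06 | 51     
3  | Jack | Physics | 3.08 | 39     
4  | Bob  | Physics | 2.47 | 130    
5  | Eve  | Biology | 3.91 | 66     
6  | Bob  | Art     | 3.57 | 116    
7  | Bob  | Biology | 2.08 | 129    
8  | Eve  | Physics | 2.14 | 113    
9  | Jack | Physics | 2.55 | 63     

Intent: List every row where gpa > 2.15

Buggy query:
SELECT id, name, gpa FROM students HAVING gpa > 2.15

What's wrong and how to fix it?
Bug: HAVING filters the output of aggregation, but this query has no GROUP BY and no aggregate functions, so SQLite rejects it (HAVING clause on a non-aggregate query); the condition here is per row

Fix: Use WHERE for row-level filtering

Corrected query:
SELECT id, name, gpa FROM students WHERE gpa > 2.15

Result:
id | name | gpa 
---+------+-----
3  | Jack | 3.08
4  | Bob  | 2.47
5  | Eve  | 3.91
6  | Bob  | 3.57
9  | Jack | 2.55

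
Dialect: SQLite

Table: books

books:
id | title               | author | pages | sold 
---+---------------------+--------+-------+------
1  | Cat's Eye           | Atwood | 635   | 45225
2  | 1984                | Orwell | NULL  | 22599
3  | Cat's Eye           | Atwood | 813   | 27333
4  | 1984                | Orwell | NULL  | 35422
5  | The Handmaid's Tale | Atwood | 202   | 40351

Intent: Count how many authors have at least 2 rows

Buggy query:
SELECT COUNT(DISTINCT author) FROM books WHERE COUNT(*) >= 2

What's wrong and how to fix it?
Bug: WHERE filters individual rows, not groups, so a group-level COUNT is invalid there

Fix: Use a subquery that GROUPs and filters with HAVING, then count its rows

Corrected query:
SELECT COUNT(*) FROM (SELECT author FROM books GROUP BY author HAVING COUNT(*) >= 2)

Result:
COUNT(*)
--------
2       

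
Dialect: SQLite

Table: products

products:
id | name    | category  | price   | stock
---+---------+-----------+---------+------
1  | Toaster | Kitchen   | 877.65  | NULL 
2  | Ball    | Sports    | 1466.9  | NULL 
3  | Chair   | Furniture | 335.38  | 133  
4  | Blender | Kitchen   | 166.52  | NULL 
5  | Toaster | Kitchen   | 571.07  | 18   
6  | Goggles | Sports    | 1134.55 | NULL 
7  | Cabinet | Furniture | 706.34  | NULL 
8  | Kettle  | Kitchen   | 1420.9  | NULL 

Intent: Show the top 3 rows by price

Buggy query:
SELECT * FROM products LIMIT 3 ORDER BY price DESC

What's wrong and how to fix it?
Bug: ORDER BY cannot follow LIMIT; LIMIT is the final clause

Fix: Sort with ORDER BY, then apply LIMIT

Corrected query:
SELECT * FROM products ORDER BY price DESC LIMIT 3

Result:
id | name    | category | price   | stock
---+---------+----------+---------+------
2  | Ball    | Sports   | 1466.9  | NULL 
8  | Kettle  | Kitchen  | 1420.9  | NULL 
6  | Goggles | Sports   | 1134.55 | NULL 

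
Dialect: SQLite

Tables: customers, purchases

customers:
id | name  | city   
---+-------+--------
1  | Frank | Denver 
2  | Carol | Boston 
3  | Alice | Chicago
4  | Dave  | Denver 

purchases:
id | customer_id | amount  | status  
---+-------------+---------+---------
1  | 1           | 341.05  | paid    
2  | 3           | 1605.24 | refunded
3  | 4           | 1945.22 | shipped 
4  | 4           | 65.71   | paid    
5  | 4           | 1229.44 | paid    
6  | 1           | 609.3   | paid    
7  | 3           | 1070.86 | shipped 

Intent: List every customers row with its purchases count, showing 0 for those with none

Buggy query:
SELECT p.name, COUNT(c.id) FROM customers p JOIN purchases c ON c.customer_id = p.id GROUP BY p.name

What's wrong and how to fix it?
Bug: INNER JOIN drops customers rows that have no matching purchases rows

Fix: Switch to LEFT JOIN to retain unmatched parent rows

Corrected query:
SELECT p.name, COUNT(c.id) FROM customers p LEFT JOIN purchases c ON c.customer_id = p.id GROUP BY p.name

Result:
name  | COUNT(c.id)
------+------------
Alice | 2          
Carol | 0          
Dave  | 3          
Frank | 2          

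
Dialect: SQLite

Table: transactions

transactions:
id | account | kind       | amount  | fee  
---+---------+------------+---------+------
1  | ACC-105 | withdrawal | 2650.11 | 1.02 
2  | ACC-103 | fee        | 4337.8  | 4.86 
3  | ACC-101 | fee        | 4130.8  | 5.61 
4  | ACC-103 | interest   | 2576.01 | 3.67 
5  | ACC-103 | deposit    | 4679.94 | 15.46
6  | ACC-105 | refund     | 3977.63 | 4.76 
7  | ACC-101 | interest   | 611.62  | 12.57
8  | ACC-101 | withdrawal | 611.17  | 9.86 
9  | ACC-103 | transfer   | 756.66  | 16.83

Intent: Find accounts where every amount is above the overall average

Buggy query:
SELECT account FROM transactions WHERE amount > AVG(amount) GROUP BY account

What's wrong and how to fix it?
Bug: WHERE evaluates per row before aggregation, so AVG() is unavailable

Fix: Compute the overall average in a scalar subquery and compare each group's MIN against it in HAVING

Corrected query:
SELECT account FROM transactions GROUP BY account HAVING MIN(amount) > (SELECT AVG(amount) FROM transactions)

Result:
(no rows)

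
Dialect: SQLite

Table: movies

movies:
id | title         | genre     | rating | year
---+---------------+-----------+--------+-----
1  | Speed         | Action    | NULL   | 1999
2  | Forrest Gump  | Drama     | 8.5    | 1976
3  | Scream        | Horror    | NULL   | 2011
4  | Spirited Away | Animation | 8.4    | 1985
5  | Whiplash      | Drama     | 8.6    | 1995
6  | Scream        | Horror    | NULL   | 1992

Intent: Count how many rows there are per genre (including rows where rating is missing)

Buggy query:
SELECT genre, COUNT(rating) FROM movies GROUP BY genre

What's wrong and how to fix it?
Bug: COUNT(column) counts non-NULL values only; rows with NULL rating aren't counted

Fix: Use COUNT(*) to count all rows regardless of NULL

Corrected query:
SELECT genre, COUNT(*) FROM movies GROUP BY genre

Result:
genre     | COUNT(*)
----------+---------
Action    | 1       
Animation | 1       
Drama     | 2       
Horror    | 2       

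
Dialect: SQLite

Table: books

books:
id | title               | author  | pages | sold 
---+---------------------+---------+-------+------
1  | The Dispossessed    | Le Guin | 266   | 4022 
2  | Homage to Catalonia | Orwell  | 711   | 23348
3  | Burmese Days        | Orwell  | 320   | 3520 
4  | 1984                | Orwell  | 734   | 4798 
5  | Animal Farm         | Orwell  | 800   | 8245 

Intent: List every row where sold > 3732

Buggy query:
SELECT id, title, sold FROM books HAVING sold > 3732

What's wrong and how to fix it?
Bug: This is a non-aggregate query (no GROUP BY, no aggregates), so in SQLite the HAVING clause is invalid here; a row-level condition belongs in WHERE

Fix: Replace HAVING with WHERE since the condition applies to individual rows

Corrected query:
SELECT id, title, sold FROM books WHERE sold > 3732

Result:
id | title               | sold 
---+---------------------+------
1  | The Dispossessed    | 4022 
2  | Homage to Catalonia | 23348
4  | 1984                | 4798 
5  | Animal Farm         | 8245 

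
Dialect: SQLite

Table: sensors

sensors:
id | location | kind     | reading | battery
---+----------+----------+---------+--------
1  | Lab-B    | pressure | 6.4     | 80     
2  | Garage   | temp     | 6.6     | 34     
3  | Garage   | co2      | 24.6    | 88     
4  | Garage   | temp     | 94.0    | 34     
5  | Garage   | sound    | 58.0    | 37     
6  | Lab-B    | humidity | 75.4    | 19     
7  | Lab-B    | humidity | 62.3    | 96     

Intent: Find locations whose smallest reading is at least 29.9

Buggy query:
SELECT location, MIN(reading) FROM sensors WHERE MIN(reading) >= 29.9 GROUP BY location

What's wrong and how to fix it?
Bug: Aggregates like MIN are computed per group after WHERE runs

Fix: Use HAVING for the per-group MIN condition

Corrected query:
SELECT location, MIN(reading) FROM sensors GROUP BY location HAVING MIN(reading) >= 29.9

Result:
(no rows)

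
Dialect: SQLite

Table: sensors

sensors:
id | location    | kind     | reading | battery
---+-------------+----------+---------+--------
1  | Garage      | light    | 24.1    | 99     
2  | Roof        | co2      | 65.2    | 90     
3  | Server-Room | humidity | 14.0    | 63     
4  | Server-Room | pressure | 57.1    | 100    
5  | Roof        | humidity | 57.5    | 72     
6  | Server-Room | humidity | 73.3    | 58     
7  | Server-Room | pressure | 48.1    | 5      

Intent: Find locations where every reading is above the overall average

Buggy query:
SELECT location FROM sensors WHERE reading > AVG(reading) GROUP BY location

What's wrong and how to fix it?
Bug: AVG() is an aggregate; it can't sit directly in WHERE

Fix: Use a subquery for AVG and a HAVING MIN(...) filter so the condition holds for every row in the group

Corrected query:
SELECT location FROM sensors GROUP BY location HAVING MIN(reading) > (SELECT AVG(reading) FROM sensors)

Result:
location
--------
Roof    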